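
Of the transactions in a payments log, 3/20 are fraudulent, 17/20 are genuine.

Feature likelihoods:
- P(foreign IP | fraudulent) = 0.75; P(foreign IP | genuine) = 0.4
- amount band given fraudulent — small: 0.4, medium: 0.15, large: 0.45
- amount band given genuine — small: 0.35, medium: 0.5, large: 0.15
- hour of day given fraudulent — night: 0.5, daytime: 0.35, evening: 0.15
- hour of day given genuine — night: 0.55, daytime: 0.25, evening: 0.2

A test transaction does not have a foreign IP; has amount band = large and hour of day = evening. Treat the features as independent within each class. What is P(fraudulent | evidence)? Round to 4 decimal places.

fraudulent: 0.15 × (1−0.75) × 0.45 × 0.15 = 0.00253125
genuine: 0.85 × (1−0.4) × 0.15 × 0.2 = 0.0153
P(fraudulent | x) = 0.00253125 / 0.01783125 ≈ 0.1420

0.1420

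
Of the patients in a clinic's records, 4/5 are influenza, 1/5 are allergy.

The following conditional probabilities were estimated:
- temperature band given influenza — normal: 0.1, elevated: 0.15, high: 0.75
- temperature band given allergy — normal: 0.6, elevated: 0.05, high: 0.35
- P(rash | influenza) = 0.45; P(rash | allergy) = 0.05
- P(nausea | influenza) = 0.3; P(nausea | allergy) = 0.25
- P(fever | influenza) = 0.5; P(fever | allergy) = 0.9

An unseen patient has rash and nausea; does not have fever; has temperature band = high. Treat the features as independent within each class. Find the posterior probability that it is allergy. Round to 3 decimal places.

influenza: 0.8 × 0.75 × 0.45 × 0.3 × (1−0.5) = 0.0405
allergy: 0.2 × 0.35 × 0.05 × 0.25 × (1−0.9) = 0.0000875
P(allergy | x) = 0.0000875 / 0.0405875 ≈ 0.002

0.002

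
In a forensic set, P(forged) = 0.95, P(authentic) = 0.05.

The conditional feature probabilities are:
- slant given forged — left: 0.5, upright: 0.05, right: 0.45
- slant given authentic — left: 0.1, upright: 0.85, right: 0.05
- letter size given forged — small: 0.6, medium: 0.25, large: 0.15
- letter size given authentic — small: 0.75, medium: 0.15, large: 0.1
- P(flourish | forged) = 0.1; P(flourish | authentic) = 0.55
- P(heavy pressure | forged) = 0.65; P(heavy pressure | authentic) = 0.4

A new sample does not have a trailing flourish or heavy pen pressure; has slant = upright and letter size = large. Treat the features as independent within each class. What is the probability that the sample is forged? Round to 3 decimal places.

0.662

forged: 0.95 × 0.05 × 0.15 × (1−0.1) × (1−0.65) = 0.002244375
authentic: 0.05 × 0.85 × 0.1 × (1−0.55) × (1−0.4) = 0.0011475
P(forged | x) = 0.002244375 / 0.003391875 ≈ 0.662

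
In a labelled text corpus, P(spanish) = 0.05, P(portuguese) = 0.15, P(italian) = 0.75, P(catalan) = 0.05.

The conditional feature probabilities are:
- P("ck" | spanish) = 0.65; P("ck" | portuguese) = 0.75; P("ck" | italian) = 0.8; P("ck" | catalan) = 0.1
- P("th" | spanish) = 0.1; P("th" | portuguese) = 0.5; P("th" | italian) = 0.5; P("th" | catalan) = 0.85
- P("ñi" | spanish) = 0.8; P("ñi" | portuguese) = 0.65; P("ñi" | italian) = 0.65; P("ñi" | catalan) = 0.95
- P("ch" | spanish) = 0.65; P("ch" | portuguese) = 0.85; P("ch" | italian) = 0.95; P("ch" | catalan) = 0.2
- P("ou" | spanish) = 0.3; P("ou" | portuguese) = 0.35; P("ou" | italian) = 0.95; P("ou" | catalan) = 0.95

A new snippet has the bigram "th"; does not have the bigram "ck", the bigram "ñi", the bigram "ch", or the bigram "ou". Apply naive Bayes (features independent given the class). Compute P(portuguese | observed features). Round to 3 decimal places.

0.737

spanish: 0.05 × (1−0.65) × 0.1 × (1−0.8) × (1−0.65) × (1−0.3) = 0.00008575
portuguese: 0.15 × (1−0.75) × 0.5 × (1−0.65) × (1−0.85) × (1−0.35) = 0.00063984375
italian: 0.75 × (1−0.8) × 0.5 × (1−0.65) × (1−0.95) × (1−0.95) = 0.000065625
catalan: 0.05 × (1−0.1) × 0.85 × (1−0.95) × (1−0.2) × (1−0.95) = 0.0000765
P(portuguese | x) = 0.00063984375 / 0.00086771875 ≈ 0.737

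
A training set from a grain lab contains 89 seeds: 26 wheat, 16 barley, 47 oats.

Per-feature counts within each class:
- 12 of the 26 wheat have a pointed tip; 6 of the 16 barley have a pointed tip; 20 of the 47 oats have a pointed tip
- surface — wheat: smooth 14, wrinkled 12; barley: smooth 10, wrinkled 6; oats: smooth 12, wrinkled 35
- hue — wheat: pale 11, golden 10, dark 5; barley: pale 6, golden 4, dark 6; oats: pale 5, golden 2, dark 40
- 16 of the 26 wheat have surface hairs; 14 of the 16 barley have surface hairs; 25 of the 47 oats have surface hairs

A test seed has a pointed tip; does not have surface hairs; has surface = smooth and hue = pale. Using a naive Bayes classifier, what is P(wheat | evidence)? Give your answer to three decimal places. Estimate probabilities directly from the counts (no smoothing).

0.710

wheat: (26/89) × (12/26) × (14/26) × (11/26) × (10/26) ≈ 0.0118139
barley: (16/89) × (6/16) × (10/16) × (6/16) × (2/16) ≈ 0.00197507
oats: (47/89) × (20/47) × (12/47) × (5/47) × (22/47) ≈ 0.00285707
P(wheat | x) = 0.0118139 / 0.01664604 ≈ 0.710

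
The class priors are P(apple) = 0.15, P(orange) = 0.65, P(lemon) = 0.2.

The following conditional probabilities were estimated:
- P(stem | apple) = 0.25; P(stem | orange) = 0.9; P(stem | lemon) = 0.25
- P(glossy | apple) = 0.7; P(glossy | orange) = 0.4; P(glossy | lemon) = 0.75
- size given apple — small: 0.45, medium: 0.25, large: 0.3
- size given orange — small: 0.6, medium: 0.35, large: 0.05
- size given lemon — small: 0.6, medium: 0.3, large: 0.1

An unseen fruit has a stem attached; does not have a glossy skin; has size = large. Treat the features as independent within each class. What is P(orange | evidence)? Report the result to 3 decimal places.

0.791

apple: 0.15 × 0.25 × (1−0.7) × 0.3 = 0.003375
orange: 0.65 × 0.9 × (1−0.4) × 0.05 = 0.01755
lemon: 0.2 × 0.25 × (1−0.75) × 0.1 = 0.00125
P(orange | x) = 0.01755 / 0.022175 ≈ 0.791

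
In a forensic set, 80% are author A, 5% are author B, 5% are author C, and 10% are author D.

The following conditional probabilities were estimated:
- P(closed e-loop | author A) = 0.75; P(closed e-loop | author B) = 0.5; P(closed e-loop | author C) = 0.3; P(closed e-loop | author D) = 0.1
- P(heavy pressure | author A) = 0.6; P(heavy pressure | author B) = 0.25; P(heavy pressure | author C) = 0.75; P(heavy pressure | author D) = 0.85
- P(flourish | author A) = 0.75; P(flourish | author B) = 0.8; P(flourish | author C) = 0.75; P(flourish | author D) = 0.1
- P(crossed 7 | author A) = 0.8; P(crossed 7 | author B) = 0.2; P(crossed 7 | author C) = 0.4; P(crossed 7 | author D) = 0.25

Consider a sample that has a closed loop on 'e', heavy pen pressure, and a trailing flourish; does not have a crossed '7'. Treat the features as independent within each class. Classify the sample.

author A

author A: 0.8 × 0.75 × 0.6 × 0.75 × (1−0.8) = 0.054
author B: 0.05 × 0.5 × 0.25 × 0.8 × (1−0.2) = 0.004
author C: 0.05 × 0.3 × 0.75 × 0.75 × (1−0.4) = 0.0050625
author D: 0.1 × 0.1 × 0.85 × 0.1 × (1−0.25) = 0.0006375
Highest score → author A.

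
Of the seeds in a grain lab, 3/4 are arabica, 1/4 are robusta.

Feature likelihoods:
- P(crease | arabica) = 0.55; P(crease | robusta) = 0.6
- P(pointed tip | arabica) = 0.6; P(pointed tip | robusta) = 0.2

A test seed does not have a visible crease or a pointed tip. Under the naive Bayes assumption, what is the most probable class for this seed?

arabica

arabica: 0.75 × (1−0.55) × (1−0.6) = 0.135
robusta: 0.25 × (1−0.6) × (1−0.2) = 0.08
Highest score → arabica.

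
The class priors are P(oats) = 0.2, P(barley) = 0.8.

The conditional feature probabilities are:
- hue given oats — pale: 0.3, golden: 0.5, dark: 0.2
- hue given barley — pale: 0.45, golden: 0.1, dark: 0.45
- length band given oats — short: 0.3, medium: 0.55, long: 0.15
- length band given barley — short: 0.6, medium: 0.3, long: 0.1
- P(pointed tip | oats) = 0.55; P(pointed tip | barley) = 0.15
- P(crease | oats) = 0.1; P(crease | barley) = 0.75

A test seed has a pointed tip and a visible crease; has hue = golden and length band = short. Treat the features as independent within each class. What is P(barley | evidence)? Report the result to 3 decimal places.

oats: 0.2 × 0.5 × 0.3 × 0.55 × 0.1 = 0.00165
barley: 0.8 × 0.1 × 0.6 × 0.15 × 0.75 = 0.0054
P(barley | x) = 0.0054 / 0.00705 ≈ 0.766

0.766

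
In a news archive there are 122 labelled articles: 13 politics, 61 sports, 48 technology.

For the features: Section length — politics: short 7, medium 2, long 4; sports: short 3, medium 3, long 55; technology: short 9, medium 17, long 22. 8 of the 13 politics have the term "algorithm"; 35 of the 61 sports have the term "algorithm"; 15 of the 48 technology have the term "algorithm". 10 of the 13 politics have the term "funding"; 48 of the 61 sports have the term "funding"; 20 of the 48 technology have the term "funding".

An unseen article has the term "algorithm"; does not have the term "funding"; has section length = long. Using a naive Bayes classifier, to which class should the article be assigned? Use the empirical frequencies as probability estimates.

politics: (13/122) × (4/13) × (8/13) × (3/13) ≈ 0.00465613
sports: (61/122) × (55/61) × (35/61) × (13/61) ≈ 0.0551258
technology: (48/122) × (22/48) × (15/48) × (28/48) ≈ 0.0328723
Highest score → sports.

sports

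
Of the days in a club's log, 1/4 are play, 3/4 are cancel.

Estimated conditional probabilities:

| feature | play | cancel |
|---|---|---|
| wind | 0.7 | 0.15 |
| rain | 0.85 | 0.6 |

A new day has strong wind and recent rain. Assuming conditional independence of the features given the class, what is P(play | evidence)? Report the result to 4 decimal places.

play: 0.25 × 0.7 × 0.85 = 0.14875
cancel: 0.75 × 0.15 × 0.6 = 0.0675
P(play | x) = 0.14875 / 0.21625 ≈ 0.6879

0.6879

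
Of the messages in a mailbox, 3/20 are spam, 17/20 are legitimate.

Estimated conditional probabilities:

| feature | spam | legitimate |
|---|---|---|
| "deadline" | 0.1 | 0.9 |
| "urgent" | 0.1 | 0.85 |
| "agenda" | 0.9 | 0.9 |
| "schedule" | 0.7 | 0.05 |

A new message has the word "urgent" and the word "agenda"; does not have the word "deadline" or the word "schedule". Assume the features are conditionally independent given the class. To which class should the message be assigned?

legitimate

spam: 0.15 × (1−0.1) × 0.1 × 0.9 × (1−0.7) = 0.003645
legitimate: 0.85 × (1−0.9) × 0.85 × 0.9 × (1−0.05) = 0.06177375
Highest score → legitimate.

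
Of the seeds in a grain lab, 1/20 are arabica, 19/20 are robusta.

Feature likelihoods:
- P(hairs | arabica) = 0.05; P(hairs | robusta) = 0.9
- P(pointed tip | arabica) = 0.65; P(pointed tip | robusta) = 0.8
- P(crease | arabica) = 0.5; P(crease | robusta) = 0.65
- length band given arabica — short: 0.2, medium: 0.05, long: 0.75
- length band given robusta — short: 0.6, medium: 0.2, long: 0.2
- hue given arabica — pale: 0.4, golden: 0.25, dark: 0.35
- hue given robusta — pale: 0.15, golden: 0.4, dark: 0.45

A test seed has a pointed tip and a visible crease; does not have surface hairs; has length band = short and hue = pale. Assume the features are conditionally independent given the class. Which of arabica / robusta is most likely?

robusta

arabica: 0.05 × (1−0.05) × 0.65 × 0.5 × 0.2 × 0.4 = 0.001235
robusta: 0.95 × (1−0.9) × 0.8 × 0.65 × 0.6 × 0.15 = 0.004446
Highest score → robusta.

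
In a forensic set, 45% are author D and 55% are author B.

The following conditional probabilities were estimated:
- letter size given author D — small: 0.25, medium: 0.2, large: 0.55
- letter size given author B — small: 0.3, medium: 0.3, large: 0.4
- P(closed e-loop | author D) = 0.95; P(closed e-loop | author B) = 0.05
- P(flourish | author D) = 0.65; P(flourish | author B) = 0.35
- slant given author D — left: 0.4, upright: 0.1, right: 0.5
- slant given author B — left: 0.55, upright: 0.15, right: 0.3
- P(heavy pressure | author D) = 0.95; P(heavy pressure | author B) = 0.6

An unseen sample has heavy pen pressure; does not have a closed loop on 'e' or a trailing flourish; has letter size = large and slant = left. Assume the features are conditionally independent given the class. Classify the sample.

author D: 0.45 × 0.55 × (1−0.95) × (1−0.65) × 0.4 × 0.95 = 0.001645875
author B: 0.55 × 0.4 × (1−0.05) × (1−0.35) × 0.55 × 0.6 = 0.0448305
Highest score → author B.

author B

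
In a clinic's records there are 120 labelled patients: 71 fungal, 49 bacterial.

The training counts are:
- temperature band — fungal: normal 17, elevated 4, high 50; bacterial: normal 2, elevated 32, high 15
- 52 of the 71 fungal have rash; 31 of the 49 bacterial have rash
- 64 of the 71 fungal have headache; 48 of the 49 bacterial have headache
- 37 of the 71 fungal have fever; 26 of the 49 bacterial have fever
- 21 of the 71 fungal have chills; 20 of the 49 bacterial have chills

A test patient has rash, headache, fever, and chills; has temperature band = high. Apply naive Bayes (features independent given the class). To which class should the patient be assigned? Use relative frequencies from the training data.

fungal

fungal: (71/120) × (50/71) × (52/71) × (64/71) × (37/71) × (21/71) ≈ 0.0423994
bacterial: (49/120) × (15/49) × (31/49) × (48/49) × (26/49) × (20/49) ≈ 0.0167777
Highest score → fungal.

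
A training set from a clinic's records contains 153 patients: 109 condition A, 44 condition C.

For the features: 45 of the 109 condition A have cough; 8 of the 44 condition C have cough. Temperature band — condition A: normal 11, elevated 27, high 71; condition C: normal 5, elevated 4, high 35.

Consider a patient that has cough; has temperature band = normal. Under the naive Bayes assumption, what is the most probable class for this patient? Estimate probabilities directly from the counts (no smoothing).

condition A: (109/153) × (45/109) × (11/109) ≈ 0.0296816
condition C: (44/153) × (8/44) × (5/44) ≈ 0.00594177
Highest score → condition A.

condition A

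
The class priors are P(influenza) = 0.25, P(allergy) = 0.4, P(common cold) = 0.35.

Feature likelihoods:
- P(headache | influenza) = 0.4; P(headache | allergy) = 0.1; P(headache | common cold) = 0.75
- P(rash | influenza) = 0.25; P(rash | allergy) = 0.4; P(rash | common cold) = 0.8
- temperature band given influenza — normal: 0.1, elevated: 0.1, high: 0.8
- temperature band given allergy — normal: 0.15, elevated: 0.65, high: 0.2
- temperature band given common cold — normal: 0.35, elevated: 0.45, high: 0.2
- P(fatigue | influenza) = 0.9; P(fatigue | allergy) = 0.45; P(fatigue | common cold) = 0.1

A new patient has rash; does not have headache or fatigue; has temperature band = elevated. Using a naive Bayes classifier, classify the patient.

allergy

influenza: 0.25 × (1−0.4) × 0.25 × 0.1 × (1−0.9) = 0.000375
allergy: 0.4 × (1−0.1) × 0.4 × 0.65 × (1−0.45) = 0.05148
common cold: 0.35 × (1−0.75) × 0.8 × 0.45 × (1−0.1) = 0.02835
Highest score → allergy.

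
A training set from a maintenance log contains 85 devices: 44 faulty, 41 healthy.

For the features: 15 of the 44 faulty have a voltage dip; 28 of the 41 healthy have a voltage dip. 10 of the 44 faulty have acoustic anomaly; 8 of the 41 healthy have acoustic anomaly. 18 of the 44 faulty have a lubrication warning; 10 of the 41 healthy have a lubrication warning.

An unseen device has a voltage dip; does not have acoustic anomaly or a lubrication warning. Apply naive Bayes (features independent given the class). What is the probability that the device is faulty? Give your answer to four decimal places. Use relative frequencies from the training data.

0.2867

faulty: (44/85) × (15/44) × (34/44) × (26/44) ≈ 0.0805785
healthy: (41/85) × (28/41) × (33/41) × (31/41) ≈ 0.200469
P(faulty | x) = 0.0805785 / 0.2810475 ≈ 0.2867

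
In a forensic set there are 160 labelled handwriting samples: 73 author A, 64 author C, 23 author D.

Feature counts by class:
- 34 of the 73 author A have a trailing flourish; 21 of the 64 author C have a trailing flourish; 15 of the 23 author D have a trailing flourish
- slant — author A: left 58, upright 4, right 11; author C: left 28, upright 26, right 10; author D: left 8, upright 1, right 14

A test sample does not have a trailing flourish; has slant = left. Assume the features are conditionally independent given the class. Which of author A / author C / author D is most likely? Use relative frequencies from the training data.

author A

author A: (73/160) × (39/73) × (58/73) ≈ 0.193664
author C: (64/160) × (43/64) × (28/64) = 0.117578125
author D: (23/160) × (8/23) × (8/23) ≈ 0.0173913
Highest score → author A.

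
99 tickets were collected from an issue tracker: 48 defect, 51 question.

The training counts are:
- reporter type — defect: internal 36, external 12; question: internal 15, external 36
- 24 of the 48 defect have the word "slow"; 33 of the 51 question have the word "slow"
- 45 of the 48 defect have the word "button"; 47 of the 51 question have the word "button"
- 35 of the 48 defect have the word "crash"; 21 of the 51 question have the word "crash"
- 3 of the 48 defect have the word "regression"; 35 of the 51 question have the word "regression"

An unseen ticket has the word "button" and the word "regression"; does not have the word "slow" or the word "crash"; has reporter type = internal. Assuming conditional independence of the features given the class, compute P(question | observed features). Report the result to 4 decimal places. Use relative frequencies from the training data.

0.8733

defect: (48/99) × (36/48) × (24/48) × (45/48) × (13/48) × (3/48) ≈ 0.0028853
question: (51/99) × (15/51) × (18/51) × (47/51) × (30/51) × (35/51) ≈ 0.0198946
P(question | x) = 0.0198946 / 0.0227799 ≈ 0.8733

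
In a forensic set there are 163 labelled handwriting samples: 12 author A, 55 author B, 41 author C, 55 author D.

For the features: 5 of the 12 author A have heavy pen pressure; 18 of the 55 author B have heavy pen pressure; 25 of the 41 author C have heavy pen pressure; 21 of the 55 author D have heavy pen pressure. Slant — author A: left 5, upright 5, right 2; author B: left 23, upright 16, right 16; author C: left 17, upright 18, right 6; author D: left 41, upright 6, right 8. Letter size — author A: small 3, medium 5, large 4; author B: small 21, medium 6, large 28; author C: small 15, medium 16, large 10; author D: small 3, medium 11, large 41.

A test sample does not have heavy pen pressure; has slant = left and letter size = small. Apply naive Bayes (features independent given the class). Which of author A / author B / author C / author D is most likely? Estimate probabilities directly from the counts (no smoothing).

author B

author A: (12/163) × (7/12) × (5/12) × (3/12) ≈ 0.00447342
author B: (55/163) × (37/55) × (23/55) × (21/55) ≈ 0.036244
author C: (41/163) × (16/41) × (17/41) × (15/41) ≈ 0.0148903
author D: (55/163) × (34/55) × (41/55) × (3/55) ≈ 0.00848147
Highest score → author B.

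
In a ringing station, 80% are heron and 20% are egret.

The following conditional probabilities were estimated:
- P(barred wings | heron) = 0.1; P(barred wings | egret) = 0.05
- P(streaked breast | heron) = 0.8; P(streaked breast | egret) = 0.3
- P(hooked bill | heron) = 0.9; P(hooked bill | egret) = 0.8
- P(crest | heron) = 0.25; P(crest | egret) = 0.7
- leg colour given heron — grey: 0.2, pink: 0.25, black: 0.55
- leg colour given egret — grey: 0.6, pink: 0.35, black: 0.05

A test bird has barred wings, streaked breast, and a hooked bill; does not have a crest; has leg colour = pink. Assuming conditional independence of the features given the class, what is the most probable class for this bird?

heron

heron: 0.8 × 0.1 × 0.8 × 0.9 × (1−0.25) × 0.25 = 0.0108
egret: 0.2 × 0.05 × 0.3 × 0.8 × (1−0.7) × 0.35 = 0.000252
Highest score → heron.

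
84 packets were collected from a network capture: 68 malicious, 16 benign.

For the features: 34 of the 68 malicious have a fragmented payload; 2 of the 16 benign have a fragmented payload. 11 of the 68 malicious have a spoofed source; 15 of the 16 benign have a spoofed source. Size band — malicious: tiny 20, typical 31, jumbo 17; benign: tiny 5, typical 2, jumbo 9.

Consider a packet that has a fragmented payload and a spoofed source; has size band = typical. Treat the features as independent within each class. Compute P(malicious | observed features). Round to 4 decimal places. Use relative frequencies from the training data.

malicious: (68/84) × (34/68) × (11/68) × (31/68) ≈ 0.0298494
benign: (16/84) × (2/16) × (15/16) × (2/16) ≈ 0.00279018
P(malicious | x) = 0.0298494 / 0.03263958 ≈ 0.9145

0.9145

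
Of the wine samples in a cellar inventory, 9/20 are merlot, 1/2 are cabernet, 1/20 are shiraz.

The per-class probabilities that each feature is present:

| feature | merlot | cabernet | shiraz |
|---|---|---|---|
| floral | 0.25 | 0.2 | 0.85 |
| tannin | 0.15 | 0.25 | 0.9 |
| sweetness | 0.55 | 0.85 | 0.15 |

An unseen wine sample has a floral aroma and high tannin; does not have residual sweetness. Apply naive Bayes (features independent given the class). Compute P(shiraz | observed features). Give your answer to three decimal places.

0.741

merlot: 0.45 × 0.25 × 0.15 × (1−0.55) = 0.00759375
cabernet: 0.5 × 0.2 × 0.25 × (1−0.85) = 0.00375
shiraz: 0.05 × 0.85 × 0.9 × (1−0.15) = 0.0325125
P(shiraz | x) = 0.0325125 / 0.04385625 ≈ 0.741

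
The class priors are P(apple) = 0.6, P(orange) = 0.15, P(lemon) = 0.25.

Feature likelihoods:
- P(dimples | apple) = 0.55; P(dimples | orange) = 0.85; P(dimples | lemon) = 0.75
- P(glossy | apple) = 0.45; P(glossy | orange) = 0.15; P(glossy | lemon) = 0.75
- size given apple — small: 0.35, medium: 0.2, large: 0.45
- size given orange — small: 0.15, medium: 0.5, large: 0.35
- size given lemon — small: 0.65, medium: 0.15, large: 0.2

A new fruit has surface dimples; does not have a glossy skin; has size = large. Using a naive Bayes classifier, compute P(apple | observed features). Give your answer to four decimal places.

apple: 0.6 × 0.55 × (1−0.45) × 0.45 = 0.081675
orange: 0.15 × 0.85 × (1−0.15) × 0.35 = 0.03793125
lemon: 0.25 × 0.75 × (1−0.75) × 0.2 = 0.009375
P(apple | x) = 0.081675 / 0.12898125 ≈ 0.6332

0.6332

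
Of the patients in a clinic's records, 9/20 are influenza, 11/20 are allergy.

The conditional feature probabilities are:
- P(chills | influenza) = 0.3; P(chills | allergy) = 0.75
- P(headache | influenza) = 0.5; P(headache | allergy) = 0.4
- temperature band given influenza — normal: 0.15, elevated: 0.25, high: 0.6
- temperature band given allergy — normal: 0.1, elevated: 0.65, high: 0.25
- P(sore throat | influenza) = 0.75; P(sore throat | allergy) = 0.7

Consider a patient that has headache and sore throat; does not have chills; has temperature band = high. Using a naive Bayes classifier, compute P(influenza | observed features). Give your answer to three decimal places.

influenza: 0.45 × (1−0.3) × 0.5 × 0.6 × 0.75 = 0.070875
allergy: 0.55 × (1−0.75) × 0.4 × 0.25 × 0.7 = 0.009625
P(influenza | x) = 0.070875 / 0.0805 ≈ 0.880

0.880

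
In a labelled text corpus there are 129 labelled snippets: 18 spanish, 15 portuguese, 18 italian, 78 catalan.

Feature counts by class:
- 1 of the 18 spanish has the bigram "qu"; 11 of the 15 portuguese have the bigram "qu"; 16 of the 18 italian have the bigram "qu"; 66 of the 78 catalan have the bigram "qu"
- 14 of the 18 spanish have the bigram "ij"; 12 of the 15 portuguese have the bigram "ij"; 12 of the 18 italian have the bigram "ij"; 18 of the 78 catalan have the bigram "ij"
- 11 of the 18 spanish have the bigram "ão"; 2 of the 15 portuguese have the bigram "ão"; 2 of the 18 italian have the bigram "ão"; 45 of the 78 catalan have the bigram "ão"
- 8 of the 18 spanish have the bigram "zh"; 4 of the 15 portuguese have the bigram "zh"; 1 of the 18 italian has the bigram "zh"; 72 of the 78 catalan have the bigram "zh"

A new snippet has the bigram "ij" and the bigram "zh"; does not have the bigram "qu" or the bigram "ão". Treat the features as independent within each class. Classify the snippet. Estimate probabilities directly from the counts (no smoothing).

spanish: (18/129) × (17/18) × (14/18) × (7/18) × (8/18) ≈ 0.0177157
portuguese: (15/129) × (4/15) × (12/15) × (13/15) × (4/15) ≈ 0.00573299
italian: (18/129) × (2/18) × (12/18) × (16/18) × (1/18) ≈ 0.000510416
catalan: (78/129) × (12/78) × (18/78) × (33/78) × (72/78) ≈ 0.00838353
Highest score → spanish.

spanish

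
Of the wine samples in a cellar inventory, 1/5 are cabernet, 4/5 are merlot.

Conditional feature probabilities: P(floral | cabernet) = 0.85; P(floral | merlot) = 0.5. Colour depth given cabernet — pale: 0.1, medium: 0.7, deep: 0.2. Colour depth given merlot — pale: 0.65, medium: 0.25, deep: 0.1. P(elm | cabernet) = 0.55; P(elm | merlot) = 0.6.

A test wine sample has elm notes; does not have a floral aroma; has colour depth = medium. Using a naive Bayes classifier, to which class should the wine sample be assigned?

merlot

cabernet: 0.2 × (1−0.85) × 0.7 × 0.55 = 0.01155
merlot: 0.8 × (1−0.5) × 0.25 × 0.6 = 0.06
Highest score → merlot.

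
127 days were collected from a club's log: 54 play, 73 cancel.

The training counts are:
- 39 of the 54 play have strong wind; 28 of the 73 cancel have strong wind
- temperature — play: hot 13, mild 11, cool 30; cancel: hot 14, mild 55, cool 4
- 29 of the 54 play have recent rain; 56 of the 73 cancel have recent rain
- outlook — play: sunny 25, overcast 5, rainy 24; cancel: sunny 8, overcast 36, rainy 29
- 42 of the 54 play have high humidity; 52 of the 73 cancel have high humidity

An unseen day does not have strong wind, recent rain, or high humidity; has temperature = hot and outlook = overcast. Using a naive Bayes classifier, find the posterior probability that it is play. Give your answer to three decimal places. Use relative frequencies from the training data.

0.108

play: (54/127) × (15/54) × (13/54) × (25/54) × (5/54) × (12/54) ≈ 0.000270861
cancel: (73/127) × (45/73) × (14/73) × (17/73) × (36/73) × (21/73) ≈ 0.002245
P(play | x) = 0.000270861 / 0.002515861 ≈ 0.108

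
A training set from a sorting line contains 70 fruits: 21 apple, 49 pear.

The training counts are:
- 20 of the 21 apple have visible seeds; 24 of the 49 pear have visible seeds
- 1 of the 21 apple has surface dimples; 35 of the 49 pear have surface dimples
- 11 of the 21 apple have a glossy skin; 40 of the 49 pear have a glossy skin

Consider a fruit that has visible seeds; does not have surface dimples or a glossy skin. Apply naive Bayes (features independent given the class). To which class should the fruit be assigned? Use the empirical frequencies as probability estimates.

apple

apple: (21/70) × (20/21) × (20/21) × (10/21) ≈ 0.129576
pear: (49/70) × (24/49) × (14/49) × (9/49) ≈ 0.0179925
Highest score → apple.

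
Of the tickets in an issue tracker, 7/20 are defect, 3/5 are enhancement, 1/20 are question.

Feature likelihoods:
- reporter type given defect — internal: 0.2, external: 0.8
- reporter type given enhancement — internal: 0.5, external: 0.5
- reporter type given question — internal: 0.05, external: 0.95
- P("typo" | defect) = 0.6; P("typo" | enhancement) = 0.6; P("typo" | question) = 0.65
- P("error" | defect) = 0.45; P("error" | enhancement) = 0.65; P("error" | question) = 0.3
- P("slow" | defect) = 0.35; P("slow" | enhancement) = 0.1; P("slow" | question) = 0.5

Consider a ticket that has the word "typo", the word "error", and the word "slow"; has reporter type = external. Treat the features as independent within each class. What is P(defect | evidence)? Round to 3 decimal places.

defect: 0.35 × 0.8 × 0.6 × 0.45 × 0.35 = 0.02646
enhancement: 0.6 × 0.5 × 0.6 × 0.65 × 0.1 = 0.0117
question: 0.05 × 0.95 × 0.65 × 0.3 × 0.5 = 0.00463125
P(defect | x) = 0.02646 / 0.04279125 ≈ 0.618

0.618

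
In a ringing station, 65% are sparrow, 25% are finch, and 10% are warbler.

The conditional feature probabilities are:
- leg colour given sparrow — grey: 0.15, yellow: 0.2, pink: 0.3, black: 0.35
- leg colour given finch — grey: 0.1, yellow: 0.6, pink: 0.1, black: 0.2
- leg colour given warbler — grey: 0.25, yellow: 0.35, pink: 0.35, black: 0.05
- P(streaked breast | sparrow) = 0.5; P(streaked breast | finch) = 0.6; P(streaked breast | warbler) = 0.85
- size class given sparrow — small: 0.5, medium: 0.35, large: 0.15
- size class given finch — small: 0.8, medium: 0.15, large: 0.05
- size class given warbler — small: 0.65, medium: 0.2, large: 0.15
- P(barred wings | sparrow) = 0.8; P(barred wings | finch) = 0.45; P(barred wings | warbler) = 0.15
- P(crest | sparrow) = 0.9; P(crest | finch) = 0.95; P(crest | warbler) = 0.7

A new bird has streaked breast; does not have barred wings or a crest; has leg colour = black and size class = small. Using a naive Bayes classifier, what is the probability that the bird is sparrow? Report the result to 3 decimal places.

0.455

sparrow: 0.65 × 0.35 × 0.5 × 0.5 × (1−0.8) × (1−0.9) = 0.0011375
finch: 0.25 × 0.2 × 0.6 × 0.8 × (1−0.45) × (1−0.95) = 0.00066
warbler: 0.1 × 0.05 × 0.85 × 0.65 × (1−0.15) × (1−0.7) = 0.0007044375
P(sparrow | x) = 0.0011375 / 0.0025019375 ≈ 0.455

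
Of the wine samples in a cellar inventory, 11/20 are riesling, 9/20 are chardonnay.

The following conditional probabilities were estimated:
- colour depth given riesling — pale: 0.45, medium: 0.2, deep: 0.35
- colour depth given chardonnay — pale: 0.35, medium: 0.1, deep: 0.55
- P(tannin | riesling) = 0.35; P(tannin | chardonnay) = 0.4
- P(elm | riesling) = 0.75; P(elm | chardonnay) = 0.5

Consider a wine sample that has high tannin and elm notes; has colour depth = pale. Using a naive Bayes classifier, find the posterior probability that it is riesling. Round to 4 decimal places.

0.6735

riesling: 0.55 × 0.45 × 0.35 × 0.75 = 0.06496875
chardonnay: 0.45 × 0.35 × 0.4 × 0.5 = 0.0315
P(riesling | x) = 0.06496875 / 0.09646875 ≈ 0.6735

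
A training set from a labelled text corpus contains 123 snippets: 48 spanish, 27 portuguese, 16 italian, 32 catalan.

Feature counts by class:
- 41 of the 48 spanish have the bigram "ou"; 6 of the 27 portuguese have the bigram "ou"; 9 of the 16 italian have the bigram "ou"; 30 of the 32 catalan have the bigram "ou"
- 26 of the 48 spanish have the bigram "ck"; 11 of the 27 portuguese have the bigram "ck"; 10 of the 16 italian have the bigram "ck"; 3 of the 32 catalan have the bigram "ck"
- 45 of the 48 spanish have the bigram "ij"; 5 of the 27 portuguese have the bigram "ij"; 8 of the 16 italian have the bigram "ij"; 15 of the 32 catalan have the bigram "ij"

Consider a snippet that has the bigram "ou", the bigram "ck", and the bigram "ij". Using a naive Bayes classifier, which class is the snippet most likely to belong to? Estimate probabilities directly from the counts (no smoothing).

spanish

spanish: (48/123) × (41/48) × (26/48) × (45/48) ≈ 0.169271
portuguese: (27/123) × (6/27) × (11/27) × (5/27) ≈ 0.00368028
italian: (16/123) × (9/16) × (10/16) × (8/16) ≈ 0.0228659
catalan: (32/123) × (30/32) × (3/32) × (15/32) ≈ 0.0107184
Highest score → spanish.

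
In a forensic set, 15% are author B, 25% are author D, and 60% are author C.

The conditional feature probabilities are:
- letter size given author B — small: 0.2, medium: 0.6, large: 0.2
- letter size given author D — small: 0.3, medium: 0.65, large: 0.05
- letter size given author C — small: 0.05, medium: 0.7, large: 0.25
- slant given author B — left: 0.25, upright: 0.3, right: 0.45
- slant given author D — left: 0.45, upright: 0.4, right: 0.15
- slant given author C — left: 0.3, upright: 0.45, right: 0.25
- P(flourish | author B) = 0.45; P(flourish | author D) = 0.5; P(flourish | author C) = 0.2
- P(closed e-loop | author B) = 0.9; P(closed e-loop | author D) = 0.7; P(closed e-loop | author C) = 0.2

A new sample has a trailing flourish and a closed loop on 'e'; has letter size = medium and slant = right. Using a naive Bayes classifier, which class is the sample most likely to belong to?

author B: 0.15 × 0.6 × 0.45 × 0.45 × 0.9 = 0.0164025
author D: 0.25 × 0.65 × 0.15 × 0.5 × 0.7 = 0.00853125
author C: 0.6 × 0.7 × 0.25 × 0.2 × 0.2 = 0.0042
Highest score → author B.

author B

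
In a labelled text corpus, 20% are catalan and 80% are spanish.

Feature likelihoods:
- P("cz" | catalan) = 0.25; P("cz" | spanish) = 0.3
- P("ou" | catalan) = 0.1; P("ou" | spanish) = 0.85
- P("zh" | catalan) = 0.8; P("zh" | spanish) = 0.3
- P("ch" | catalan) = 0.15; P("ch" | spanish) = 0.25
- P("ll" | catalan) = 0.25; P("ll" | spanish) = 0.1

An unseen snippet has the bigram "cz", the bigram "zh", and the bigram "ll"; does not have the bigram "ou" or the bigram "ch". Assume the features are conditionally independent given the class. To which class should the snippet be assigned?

catalan

catalan: 0.2 × 0.25 × (1−0.1) × 0.8 × (1−0.15) × 0.25 = 0.00765
spanish: 0.8 × 0.3 × (1−0.85) × 0.3 × (1−0.25) × 0.1 = 0.00081
Highest score → catalan.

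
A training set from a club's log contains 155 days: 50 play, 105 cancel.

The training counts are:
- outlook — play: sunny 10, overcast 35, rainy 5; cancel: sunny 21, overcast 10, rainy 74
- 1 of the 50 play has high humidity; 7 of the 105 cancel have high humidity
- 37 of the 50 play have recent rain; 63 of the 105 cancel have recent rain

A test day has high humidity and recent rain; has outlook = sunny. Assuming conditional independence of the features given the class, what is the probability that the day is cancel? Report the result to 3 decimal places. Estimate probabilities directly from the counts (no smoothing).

play: (50/155) × (10/50) × (1/50) × (37/50) ≈ 0.000954839
cancel: (105/155) × (21/105) × (7/105) × (63/105) ≈ 0.00541935
P(cancel | x) = 0.00541935 / 0.006374189 ≈ 0.850

0.850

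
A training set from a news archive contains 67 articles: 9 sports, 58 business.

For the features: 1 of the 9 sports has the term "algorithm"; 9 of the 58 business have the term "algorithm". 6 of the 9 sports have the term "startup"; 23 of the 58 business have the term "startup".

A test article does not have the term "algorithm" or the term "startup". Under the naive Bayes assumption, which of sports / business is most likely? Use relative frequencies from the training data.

sports: (9/67) × (8/9) × (3/9) ≈ 0.039801
business: (58/67) × (49/58) × (35/58) ≈ 0.441328
Highest score → business.

business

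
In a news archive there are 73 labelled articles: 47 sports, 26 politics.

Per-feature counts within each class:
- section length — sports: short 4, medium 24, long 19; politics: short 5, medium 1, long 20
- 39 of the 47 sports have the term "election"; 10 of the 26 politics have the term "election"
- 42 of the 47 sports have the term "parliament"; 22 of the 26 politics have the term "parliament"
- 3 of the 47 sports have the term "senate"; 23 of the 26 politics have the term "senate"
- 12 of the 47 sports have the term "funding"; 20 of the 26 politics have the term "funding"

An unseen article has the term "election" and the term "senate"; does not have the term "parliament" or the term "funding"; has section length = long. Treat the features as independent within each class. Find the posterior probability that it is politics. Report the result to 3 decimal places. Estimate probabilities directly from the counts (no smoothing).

0.752

sports: (47/73) × (19/47) × (39/47) × (5/47) × (3/47) × (35/47) ≈ 0.0010921
politics: (26/73) × (20/26) × (10/26) × (4/26) × (23/26) × (6/26) ≈ 0.00330943
P(politics | x) = 0.00330943 / 0.00440153 ≈ 0.752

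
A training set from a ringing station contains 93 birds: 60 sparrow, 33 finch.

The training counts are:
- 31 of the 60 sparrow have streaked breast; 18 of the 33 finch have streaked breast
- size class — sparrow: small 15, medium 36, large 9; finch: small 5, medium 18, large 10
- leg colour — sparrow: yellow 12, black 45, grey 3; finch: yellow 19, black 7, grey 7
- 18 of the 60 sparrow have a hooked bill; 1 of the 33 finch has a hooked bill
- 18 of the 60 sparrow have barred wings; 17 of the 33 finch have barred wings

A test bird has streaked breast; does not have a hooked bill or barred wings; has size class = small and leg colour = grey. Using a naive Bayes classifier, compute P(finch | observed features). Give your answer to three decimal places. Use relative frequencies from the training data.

0.589

sparrow: (60/93) × (31/60) × (15/60) × (3/60) × (42/60) × (42/60) ≈ 0.00204167
finch: (33/93) × (18/33) × (5/33) × (7/33) × (32/33) × (16/33) ≈ 0.00292464
P(finch | x) = 0.00292464 / 0.00496631 ≈ 0.589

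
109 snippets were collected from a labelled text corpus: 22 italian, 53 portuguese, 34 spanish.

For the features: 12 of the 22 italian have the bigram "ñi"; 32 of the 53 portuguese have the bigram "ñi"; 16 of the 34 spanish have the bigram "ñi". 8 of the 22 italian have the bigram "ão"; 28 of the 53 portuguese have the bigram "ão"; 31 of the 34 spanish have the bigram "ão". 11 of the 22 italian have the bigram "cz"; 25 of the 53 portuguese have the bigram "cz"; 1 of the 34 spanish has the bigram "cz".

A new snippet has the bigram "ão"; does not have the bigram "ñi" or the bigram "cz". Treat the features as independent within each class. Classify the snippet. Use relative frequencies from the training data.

spanish

italian: (22/109) × (10/22) × (8/22) × (11/22) ≈ 0.0166806
portuguese: (53/109) × (21/53) × (28/53) × (28/53) ≈ 0.0537721
spanish: (34/109) × (18/34) × (31/34) × (33/34) ≈ 0.146138
Highest score → spanish.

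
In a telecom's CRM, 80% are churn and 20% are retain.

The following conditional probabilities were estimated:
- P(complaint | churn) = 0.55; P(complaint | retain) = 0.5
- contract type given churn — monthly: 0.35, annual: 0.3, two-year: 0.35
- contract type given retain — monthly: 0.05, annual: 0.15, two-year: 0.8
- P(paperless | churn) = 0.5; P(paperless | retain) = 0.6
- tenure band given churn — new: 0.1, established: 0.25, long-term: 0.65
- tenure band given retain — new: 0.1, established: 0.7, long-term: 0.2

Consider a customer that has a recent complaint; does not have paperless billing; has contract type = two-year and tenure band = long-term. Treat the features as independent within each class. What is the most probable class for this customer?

churn: 0.8 × 0.55 × 0.35 × (1−0.5) × 0.65 = 0.05005
retain: 0.2 × 0.5 × 0.8 × (1−0.6) × 0.2 = 0.0064
Highest score → churn.

churn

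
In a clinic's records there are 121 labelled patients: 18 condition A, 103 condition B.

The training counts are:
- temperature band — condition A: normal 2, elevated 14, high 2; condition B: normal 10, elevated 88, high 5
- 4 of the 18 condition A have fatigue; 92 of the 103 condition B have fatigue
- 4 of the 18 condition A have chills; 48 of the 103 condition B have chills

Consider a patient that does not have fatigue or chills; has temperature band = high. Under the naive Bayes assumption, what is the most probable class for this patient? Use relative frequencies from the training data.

condition A

condition A: (18/121) × (2/18) × (14/18) × (14/18) ≈ 0.00999898
condition B: (103/121) × (5/103) × (11/103) × (55/103) ≈ 0.00235649
Highest score → condition A.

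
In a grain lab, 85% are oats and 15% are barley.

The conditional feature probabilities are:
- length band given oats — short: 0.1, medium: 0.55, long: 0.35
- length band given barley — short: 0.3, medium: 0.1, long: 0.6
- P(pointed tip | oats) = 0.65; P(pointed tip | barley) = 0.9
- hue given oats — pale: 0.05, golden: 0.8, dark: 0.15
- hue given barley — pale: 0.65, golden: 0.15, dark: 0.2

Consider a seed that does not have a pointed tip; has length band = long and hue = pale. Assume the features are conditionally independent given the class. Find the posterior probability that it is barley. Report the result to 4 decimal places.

0.5291

oats: 0.85 × 0.35 × (1−0.65) × 0.05 = 0.00520625
barley: 0.15 × 0.6 × (1−0.9) × 0.65 = 0.00585
P(barley | x) = 0.00585 / 0.01105625 ≈ 0.5291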